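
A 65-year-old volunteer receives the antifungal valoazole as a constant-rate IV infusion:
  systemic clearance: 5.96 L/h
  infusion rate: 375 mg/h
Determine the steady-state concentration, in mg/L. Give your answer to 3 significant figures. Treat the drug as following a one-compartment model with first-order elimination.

At steady state Css = R₀ / CL = 375 / 5.960 = 62.92 mg/L

62.9 mg/L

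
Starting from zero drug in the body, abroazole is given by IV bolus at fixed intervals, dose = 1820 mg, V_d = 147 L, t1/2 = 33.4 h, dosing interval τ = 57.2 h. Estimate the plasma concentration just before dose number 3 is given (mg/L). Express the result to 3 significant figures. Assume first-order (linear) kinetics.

C₀ per dose = Dose / Vd = 1820 / 147 = 12.38 mg/L
k = ln2 / t½ = 0.693147 / 33.4 = 0.02075 h⁻¹
Fraction remaining after one interval: r = e^(−kτ) = e^(−0.02075 × 57.2) = 0.3052
Before dose 3, 2 doses have been given (aged 1τ, 2τ).
C_trough = C₀ × (r + r²) = 12.38 × (0.3052 + 0.09315) = 4.932 mg/L

4.93 mg/L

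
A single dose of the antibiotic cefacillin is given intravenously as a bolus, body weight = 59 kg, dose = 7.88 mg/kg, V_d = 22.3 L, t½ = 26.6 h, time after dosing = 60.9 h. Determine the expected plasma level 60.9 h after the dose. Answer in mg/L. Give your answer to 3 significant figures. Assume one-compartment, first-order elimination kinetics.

4.26 mg/L

Total dose = 7.88 × 59 = 464.9 mg
C₀ = Dose / Vd = 464.9 / 22.3 = 20.85 mg/L
k = ln2 / t½ = 0.693147 / 26.6 = 0.02606 h⁻¹
C = C₀ · e^(−k·t) = 20.85 × e^(−0.02606 × 60.9)
  = 20.85 × 0.2045 = 4.264 mg/L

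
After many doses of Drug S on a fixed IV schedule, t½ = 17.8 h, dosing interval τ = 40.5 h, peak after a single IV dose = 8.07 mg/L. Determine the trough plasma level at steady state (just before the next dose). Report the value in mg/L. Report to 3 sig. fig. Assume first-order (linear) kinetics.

k = ln2 / t½ = 0.693147 / 17.8 = 0.03894 h⁻¹
e^(−kτ) = e^(−0.03894 × 40.5) = 0.2066
Accumulation ratio R = 1 / (1 − e^(−kτ)) = 1 / (1 − 0.2066) = 1.260
Steady-state trough = C₀ × R × e^(−kτ) = 8.07 × 1.260 × 0.2066 = 2.101 mg/L

2.10 mg/L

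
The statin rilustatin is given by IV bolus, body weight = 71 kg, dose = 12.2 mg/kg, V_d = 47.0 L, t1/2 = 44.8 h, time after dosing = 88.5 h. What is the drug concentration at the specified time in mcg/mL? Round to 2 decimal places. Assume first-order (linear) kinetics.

4.69 mcg/mL

Total dose = 12.2 × 71 = 866.2 mg
C₀ = Dose / Vd = 866.2 / 47.0 = 18.43 mg/L
k = ln2 / t½ = 0.693147 / 44.8 = 0.01547 h⁻¹
C = C₀ · e^(−k·t) = 18.43 × e^(−0.01547 × 88.5)
  = 18.43 × 0.2543 = 4.687 mg/L
(4.687 mg/L = 4.687 mcg/mL)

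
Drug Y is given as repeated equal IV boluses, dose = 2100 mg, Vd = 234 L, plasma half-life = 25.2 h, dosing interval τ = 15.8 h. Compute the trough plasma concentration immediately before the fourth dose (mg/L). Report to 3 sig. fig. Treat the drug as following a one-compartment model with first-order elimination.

12.0 mg/L

C₀ per dose = Dose / Vd = 2100 / 234 = 8.974 mg/L
k = ln2 / t½ = 0.693147 / 25.2 = 0.02751 h⁻¹
Fraction remaining after one interval: r = e^(−kτ) = e^(−0.02751 × 15.8) = 0.6475
Before dose 4, 3 doses have been given (aged 1τ, 2τ, 3τ).
C_trough = C₀ × (r + r² + … + r^3) = C₀ × r(1−r^3)/(1−r)
        = 8.974 × 0.6475 × (1 − 0.2715) / (1 − 0.6475) = 12.01 mg/L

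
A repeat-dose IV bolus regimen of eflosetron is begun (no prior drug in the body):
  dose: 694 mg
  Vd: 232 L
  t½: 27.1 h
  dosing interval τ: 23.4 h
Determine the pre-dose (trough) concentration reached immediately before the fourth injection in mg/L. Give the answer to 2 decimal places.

3.04 mg/L

C₀ per dose = Dose / Vd = 694 / 232 = 2.991 mg/L
k = ln2 / t½ = 0.693147 / 27.1 = 0.02558 h⁻¹
Fraction remaining after one interval: r = e^(−kτ) = e^(−0.02558 × 23.4) = 0.5496
Before dose 4, 3 doses have been given (aged 1τ, 2τ, 3τ).
C_trough = C₀ × (r + r² + … + r^3) = C₀ × r(1−r^3)/(1−r)
        = 2.991 × 0.5496 × (1 − 0.1660) / (1 − 0.5496) = 3.044 mg/L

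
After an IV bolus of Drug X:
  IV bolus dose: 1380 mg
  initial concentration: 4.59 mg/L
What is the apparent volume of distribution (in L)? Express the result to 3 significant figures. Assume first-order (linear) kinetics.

Vd = Dose / C₀ = 1380 / 4.59 = 300.7 L

301 L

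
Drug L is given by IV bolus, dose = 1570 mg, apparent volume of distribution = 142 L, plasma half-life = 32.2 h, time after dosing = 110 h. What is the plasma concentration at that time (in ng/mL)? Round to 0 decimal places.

1036 ng/mL

C₀ = Dose / Vd = 1570 / 142 = 11.06 mg/L
k = ln2 / t½ = 0.693147 / 32.2 = 0.02153 h⁻¹
C = C₀ · e^(−k·t) = 11.06 × e^(−0.02153 × 110)
  = 11.06 × 0.09364 = 1.036 mg/L
Convert: 1.036 mg/L × 1000 = 1036 ng/mL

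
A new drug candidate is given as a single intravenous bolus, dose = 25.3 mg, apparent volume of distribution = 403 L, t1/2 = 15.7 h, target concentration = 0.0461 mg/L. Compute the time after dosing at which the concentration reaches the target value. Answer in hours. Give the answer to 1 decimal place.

C₀ = Dose / Vd = 25.30 / 403 = 0.06278 mg/L
k = ln2 / t½ = 0.693147 / 15.7 = 0.04415 h⁻¹
t = ln(C₀ / C) / k = ln(0.06278 / 0.0461) / 0.04415
  = ln(1.362) / 0.04415 = 0.3090 / 0.04415 = 6.999 h

7.0 h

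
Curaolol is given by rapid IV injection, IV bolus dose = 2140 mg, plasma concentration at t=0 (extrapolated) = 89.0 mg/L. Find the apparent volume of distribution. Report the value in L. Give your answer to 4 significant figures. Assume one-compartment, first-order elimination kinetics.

24.04 L

Vd = Dose / C₀ = 2140 / 89.0 = 24.04 L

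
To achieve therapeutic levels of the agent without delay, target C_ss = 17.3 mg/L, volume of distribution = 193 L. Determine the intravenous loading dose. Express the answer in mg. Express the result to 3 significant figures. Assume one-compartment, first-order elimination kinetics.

3340 mg

LD = Css × Vd = 17.3 × 193 = 3339 mg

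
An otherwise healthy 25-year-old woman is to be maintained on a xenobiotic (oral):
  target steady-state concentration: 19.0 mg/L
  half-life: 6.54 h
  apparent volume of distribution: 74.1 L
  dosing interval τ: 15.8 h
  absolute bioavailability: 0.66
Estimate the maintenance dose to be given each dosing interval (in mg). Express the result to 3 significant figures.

3570 mg

k = ln2 / t½ = 0.693147 / 6.54 = 0.1060 h⁻¹
CL = k × Vd = 0.1060 × 74.1 = 7.855 L/h
At steady state, F × (Dose/τ) = Css × CL.
Dose = Css × CL × τ / F = 19.0 × 7.855 × 15.8 / 0.66 = 3573 mg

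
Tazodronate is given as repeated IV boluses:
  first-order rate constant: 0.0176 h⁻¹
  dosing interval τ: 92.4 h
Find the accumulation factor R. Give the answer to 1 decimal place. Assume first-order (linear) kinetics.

e^(−kτ) = e^(−0.01760 × 92.4) = 0.1967
Accumulation ratio R = 1 / (1 − e^(−kτ)) = 1 / (1 − 0.1967) = 1.245

1.2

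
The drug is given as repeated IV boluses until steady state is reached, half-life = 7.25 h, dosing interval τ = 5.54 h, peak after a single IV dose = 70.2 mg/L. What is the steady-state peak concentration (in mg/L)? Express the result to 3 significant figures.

k = ln2 / t½ = 0.693147 / 7.25 = 0.09561 h⁻¹
e^(−kτ) = e^(−0.09561 × 5.54) = 0.5888
Accumulation ratio R = 1 / (1 − e^(−kτ)) = 1 / (1 − 0.5888) = 2.432
Steady-state peak = C₀ × R = 70.2 × 2.432 = 170.7 mg/L

171 mg/L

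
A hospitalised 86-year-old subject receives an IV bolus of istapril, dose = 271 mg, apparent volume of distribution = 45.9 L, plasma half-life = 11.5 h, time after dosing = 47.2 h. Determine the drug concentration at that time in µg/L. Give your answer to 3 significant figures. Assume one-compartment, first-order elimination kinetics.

343 µg/L

C₀ = Dose / Vd = 271.0 / 45.9 = 5.904 mg/L
k = ln2 / t½ = 0.693147 / 11.5 = 0.06027 h⁻¹
C = C₀ · e^(−k·t) = 5.904 × e^(−0.06027 × 47.2)
  = 5.904 × 0.05815 = 0.3433 mg/L
Convert: 0.3433 mg/L × 1000 = 343.3 µg/L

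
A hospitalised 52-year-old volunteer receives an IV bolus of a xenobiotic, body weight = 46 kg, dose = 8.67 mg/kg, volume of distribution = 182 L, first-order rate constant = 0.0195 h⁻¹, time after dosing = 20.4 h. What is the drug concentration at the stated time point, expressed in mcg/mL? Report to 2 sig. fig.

1.5 mcg/mL

Total dose = 8.67 × 46 = 398.8 mg
C₀ = Dose / Vd = 398.8 / 182 = 2.191 mg/L
C = C₀ · e^(−k·t) = 2.191 × e^(−0.01950 × 20.4)
  = 2.191 × 0.6718 = 1.472 mg/L
(1.472 mg/L = 1.472 mcg/mL)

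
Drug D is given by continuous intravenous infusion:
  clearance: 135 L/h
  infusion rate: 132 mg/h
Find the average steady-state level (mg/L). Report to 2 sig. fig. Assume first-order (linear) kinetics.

At steady state Css = R₀ / CL = 132 / 135.0 = 0.9778 mg/L

0.98 mg/L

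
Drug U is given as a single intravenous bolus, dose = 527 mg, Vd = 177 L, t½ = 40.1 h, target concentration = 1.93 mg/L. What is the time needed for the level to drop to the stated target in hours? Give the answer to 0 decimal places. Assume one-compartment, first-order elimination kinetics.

C₀ = Dose / Vd = 527.0 / 177 = 2.977 mg/L
k = ln2 / t½ = 0.693147 / 40.1 = 0.01729 h⁻¹
t = ln(C₀ / C) / k = ln(2.977 / 1.93) / 0.01729
  = ln(1.542) / 0.01729 = 0.4331 / 0.01729 = 25.05 h

25 h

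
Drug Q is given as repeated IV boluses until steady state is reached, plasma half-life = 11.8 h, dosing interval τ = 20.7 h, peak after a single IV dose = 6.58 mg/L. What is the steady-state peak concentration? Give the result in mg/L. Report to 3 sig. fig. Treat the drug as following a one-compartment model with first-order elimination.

9.35 mg/L

k = ln2 / t½ = 0.693147 / 11.8 = 0.05874 h⁻¹
e^(−kτ) = e^(−0.05874 × 20.7) = 0.2964
Accumulation ratio R = 1 / (1 − e^(−kτ)) = 1 / (1 − 0.2964) = 1.421
Steady-state peak = C₀ × R = 6.58 × 1.421 = 9.350 mg/L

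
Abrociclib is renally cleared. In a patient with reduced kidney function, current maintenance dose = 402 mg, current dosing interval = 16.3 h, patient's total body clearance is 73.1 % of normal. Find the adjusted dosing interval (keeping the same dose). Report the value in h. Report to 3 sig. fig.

To keep the same average steady-state level, dosing rate must scale with clearance.
CL ratio = 73.1 / 100 = 0.7310
New interval (same dose) = 16.3 / 0.7310 = 22.30 h

22.3 h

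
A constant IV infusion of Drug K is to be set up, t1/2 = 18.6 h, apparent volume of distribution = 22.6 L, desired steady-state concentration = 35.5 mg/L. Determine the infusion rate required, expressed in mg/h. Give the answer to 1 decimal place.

k = ln2 / t½ = 0.693147 / 18.6 = 0.03727 h⁻¹
CL = k × Vd = 0.03727 × 22.6 = 0.8423 L/h
At steady state, infusion rate R₀ = Css × CL = 35.5 × 0.8423 = 29.90 mg/h

29.9 mg/h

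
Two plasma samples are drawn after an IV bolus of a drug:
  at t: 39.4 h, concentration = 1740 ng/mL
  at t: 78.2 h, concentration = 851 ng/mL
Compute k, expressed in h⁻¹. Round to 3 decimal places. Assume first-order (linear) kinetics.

0.018 h⁻¹

k = ln(C₁/C₂) / (t₂ − t₁) = ln(1740/851) / (78.2 − 39.4)
  = 0.7152 / 38.80 = 0.01843 h⁻¹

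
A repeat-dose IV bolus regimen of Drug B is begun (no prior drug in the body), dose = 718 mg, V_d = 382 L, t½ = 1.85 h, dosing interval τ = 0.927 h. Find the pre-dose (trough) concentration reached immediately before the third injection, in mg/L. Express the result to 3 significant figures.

C₀ per dose = Dose / Vd = 718 / 382 = 1.880 mg/L
k = ln2 / t½ = 0.693147 / 1.85 = 0.3747 h⁻¹
Fraction remaining after one interval: r = e^(−kτ) = e^(−0.3747 × 0.927) = 0.7066
Before dose 3, 2 doses have been given (aged 1τ, 2τ).
C_trough = C₀ × (r + r²) = 1.880 × (0.7066 + 0.4993) = 2.267 mg/L

2.27 mg/L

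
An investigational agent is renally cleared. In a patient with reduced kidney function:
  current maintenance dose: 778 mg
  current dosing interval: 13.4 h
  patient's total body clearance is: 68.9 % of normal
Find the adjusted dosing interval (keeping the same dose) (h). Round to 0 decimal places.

19 h

To keep the same average steady-state level, dosing rate must scale with clearance.
CL ratio = 68.9 / 100 = 0.6890
New interval (same dose) = 13.4 / 0.6890 = 19.45 h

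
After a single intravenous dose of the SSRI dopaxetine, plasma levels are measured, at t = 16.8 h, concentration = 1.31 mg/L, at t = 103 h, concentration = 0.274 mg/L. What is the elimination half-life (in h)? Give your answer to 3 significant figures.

k = ln(C₁/C₂) / (t₂ − t₁) = ln(1.31/0.274) / (103 − 16.8)
  = 1.565 / 86.20 = 0.01816 h⁻¹
t½ = ln2 / k = 0.693147 / 0.01816 = 38.17 h

38.2 h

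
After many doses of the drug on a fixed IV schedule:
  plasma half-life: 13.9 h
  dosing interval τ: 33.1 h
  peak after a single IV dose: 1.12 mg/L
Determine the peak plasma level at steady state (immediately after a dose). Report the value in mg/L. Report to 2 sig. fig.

1.4 mg/L

k = ln2 / t½ = 0.693147 / 13.9 = 0.04987 h⁻¹
e^(−kτ) = e^(−0.04987 × 33.1) = 0.1919
Accumulation ratio R = 1 / (1 − e^(−kτ)) = 1 / (1 − 0.1919) = 1.237
Steady-state peak = C₀ × R = 1.12 × 1.237 = 1.385 mg/L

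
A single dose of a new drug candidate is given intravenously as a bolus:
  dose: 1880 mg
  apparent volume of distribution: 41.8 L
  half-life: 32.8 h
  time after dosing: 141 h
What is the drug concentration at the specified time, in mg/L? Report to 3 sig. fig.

C₀ = Dose / Vd = 1880 / 41.8 = 44.98 mg/L
k = ln2 / t½ = 0.693147 / 32.8 = 0.02113 h⁻¹
C = C₀ · e^(−k·t) = 44.98 × e^(−0.02113 × 141)
  = 44.98 × 0.05083 = 2.286 mg/L

2.29 mg/L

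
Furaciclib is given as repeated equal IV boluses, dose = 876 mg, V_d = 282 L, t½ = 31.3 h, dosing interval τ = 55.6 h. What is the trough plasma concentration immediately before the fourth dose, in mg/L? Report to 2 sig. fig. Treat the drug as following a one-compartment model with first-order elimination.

C₀ per dose = Dose / Vd = 876 / 282 = 3.106 mg/L
k = ln2 / t½ = 0.693147 / 31.3 = 0.02215 h⁻¹
Fraction remaining after one interval: r = e^(−kτ) = e^(−0.02215 × 55.6) = 0.2918
Before dose 4, 3 doses have been given (aged 1τ, 2τ, 3τ).
C_trough = C₀ × (r + r² + … + r^3) = C₀ × r(1−r^3)/(1−r)
        = 3.106 × 0.2918 × (1 − 0.02485) / (1 − 0.2918) = 1.248 mg/L

1.2 mg/L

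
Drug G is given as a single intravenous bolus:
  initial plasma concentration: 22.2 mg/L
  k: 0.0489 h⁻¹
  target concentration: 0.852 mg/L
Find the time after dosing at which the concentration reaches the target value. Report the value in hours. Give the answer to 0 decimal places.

67 h

t = ln(C₀ / C) / k = ln(22.20 / 0.852) / 0.04890
  = ln(26.06) / 0.04890 = 3.260 / 0.04890 = 66.67 h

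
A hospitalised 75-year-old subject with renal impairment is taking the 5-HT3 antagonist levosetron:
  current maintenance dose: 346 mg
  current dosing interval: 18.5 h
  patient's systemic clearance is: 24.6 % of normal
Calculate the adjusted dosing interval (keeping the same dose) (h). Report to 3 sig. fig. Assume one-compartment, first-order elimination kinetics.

To keep the same average steady-state level, dosing rate must scale with clearance.
CL ratio = 24.6 / 100 = 0.2460
New interval (same dose) = 18.5 / 0.2460 = 75.20 h

75.2 h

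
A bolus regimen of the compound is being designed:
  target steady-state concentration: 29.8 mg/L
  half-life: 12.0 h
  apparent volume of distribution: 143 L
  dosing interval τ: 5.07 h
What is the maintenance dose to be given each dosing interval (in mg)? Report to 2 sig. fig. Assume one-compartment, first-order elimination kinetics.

k = ln2 / t½ = 0.693147 / 12.0 = 0.05776 h⁻¹
CL = k × Vd = 0.05776 × 143 = 8.260 L/h
At steady state, Dose/τ = Css × CL.
Dose = Css × CL × τ = 29.8 × 8.260 × 5.07 = 1248 mg

1200 mg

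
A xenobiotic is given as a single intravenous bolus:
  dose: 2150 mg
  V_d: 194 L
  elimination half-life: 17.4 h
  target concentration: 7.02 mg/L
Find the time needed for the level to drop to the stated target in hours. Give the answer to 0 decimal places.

11 h

C₀ = Dose / Vd = 2150 / 194 = 11.08 mg/L
k = ln2 / t½ = 0.693147 / 17.4 = 0.03984 h⁻¹
t = ln(C₀ / C) / k = ln(11.08 / 7.02) / 0.03984
  = ln(1.578) / 0.03984 = 0.4562 / 0.03984 = 11.45 h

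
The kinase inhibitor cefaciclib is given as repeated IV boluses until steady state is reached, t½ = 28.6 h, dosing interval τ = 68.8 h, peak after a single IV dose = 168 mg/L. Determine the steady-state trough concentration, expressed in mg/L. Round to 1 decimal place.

k = ln2 / t½ = 0.693147 / 28.6 = 0.02424 h⁻¹
e^(−kτ) = e^(−0.02424 × 68.8) = 0.1887
Accumulation ratio R = 1 / (1 − e^(−kτ)) = 1 / (1 − 0.1887) = 1.233
Steady-state trough = C₀ × R × e^(−kτ) = 168 × 1.233 × 0.1887 = 39.09 mg/L

39.1 mg/L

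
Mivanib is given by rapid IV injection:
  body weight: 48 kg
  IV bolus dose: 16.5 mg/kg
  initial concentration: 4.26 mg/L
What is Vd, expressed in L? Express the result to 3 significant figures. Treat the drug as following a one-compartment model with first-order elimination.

Dose = 16.5 × 48 = 792.0 mg
Vd = Dose / C₀ = 792.0 / 4.26 = 185.9 L

186 L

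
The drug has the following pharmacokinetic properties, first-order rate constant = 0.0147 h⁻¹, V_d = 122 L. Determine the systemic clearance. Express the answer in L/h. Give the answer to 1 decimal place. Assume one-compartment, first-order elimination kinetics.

1.8 L/h

CL = k × Vd = 0.0147 × 122 = 1.793 L/h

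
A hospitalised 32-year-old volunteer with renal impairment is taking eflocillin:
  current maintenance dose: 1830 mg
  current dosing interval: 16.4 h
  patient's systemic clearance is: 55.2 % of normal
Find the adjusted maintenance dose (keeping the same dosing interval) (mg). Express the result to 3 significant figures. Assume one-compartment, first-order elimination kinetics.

1010 mg

To keep the same average steady-state level, dosing rate must scale with clearance.
CL ratio = 55.2 / 100 = 0.5520
New dose (same interval) = 1830 × 0.5520 = 1010 mg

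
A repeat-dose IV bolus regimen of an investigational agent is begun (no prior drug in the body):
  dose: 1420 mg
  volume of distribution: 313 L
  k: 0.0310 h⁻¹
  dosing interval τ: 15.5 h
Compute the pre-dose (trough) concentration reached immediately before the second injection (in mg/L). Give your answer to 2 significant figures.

2.8 mg/L

C₀ per dose = Dose / Vd = 1420 / 313 = 4.537 mg/L
Fraction remaining after one interval: r = e^(−kτ) = e^(−0.03100 × 15.5) = 0.6185
Before dose 2, 1 dose has been given (aged 1τ).
C_trough = C₀ × r = 4.537 × 0.6185 = 2.806 mg/L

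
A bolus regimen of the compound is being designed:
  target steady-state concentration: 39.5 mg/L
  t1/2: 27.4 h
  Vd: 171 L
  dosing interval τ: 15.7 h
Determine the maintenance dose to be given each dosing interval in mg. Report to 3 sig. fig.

k = ln2 / t½ = 0.693147 / 27.4 = 0.02530 h⁻¹
CL = k × Vd = 0.02530 × 171 = 4.326 L/h
At steady state, Dose/τ = Css × CL.
Dose = Css × CL × τ = 39.5 × 4.326 × 15.7 = 2683 mg

2680 mg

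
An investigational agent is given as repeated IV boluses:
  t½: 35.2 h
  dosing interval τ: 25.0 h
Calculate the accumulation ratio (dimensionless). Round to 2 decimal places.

k = ln2 / t½ = 0.693147 / 35.2 = 0.01969 h⁻¹
e^(−kτ) = e^(−0.01969 × 25.0) = 0.6112
Accumulation ratio R = 1 / (1 − e^(−kτ)) = 1 / (1 − 0.6112) = 2.572

2.57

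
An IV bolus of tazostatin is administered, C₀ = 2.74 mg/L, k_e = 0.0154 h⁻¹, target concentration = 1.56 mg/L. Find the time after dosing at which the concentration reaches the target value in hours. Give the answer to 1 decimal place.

t = ln(C₀ / C) / k = ln(2.740 / 1.56) / 0.01540
  = ln(1.756) / 0.01540 = 0.5630 / 0.01540 = 36.56 h

36.6 h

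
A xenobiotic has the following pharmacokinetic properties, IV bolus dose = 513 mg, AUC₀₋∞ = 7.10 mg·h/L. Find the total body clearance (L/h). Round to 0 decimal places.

CL = Dose / AUC = 513 / 7.10 = 72.25 L/h

72 L/h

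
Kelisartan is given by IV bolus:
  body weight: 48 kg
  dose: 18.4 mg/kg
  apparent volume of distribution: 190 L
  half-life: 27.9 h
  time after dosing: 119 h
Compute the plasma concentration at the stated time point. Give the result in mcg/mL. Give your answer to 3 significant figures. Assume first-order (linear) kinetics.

Total dose = 18.4 × 48 = 883.2 mg
C₀ = Dose / Vd = 883.2 / 190 = 4.648 mg/L
k = ln2 / t½ = 0.693147 / 27.9 = 0.02484 h⁻¹
C = C₀ · e^(−k·t) = 4.648 × e^(−0.02484 × 119)
  = 4.648 × 0.05203 = 0.2418 mg/L
(0.2418 mg/L = 0.2418 mcg/mL)

0.242 mcg/mL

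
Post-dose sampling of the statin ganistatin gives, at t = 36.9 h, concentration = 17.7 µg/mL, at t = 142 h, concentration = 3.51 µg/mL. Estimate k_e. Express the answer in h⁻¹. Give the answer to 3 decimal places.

k = ln(C₁/C₂) / (t₂ − t₁) = ln(17.7/3.51) / (142 − 36.9)
  = 1.618 / 105.1 = 0.01539 h⁻¹

0.015 h⁻¹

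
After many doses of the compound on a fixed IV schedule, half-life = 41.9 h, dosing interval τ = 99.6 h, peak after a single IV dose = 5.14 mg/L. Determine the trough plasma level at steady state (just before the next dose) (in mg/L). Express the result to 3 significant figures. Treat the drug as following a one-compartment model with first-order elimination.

k = ln2 / t½ = 0.693147 / 41.9 = 0.01654 h⁻¹
e^(−kτ) = e^(−0.01654 × 99.6) = 0.1926
Accumulation ratio R = 1 / (1 − e^(−kτ)) = 1 / (1 − 0.1926) = 1.239
Steady-state trough = C₀ × R × e^(−kτ) = 5.14 × 1.239 × 0.1926 = 1.227 mg/L

1.23 mg/L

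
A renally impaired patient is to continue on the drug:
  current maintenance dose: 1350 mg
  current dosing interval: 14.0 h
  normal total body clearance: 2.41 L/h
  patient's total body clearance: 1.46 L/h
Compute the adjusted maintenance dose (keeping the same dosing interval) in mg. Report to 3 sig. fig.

To keep the same average steady-state level, dosing rate must scale with clearance.
CL ratio = 1.46 / 2.41 = 0.6058
New dose (same interval) = 1350 × 0.6058 = 817.8 mg

818 mg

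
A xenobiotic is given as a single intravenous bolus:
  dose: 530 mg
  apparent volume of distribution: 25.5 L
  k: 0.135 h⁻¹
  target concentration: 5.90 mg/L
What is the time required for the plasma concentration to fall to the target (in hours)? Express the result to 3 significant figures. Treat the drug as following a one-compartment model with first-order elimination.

C₀ = Dose / Vd = 530.0 / 25.5 = 20.78 mg/L
t = ln(C₀ / C) / k = ln(20.78 / 5.90) / 0.1350
  = ln(3.522) / 0.1350 = 1.259 / 0.1350 = 9.326 h

9.33 h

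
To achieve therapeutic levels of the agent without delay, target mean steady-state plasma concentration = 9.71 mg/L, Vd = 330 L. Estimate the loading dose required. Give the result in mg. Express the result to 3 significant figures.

LD = Css × Vd = 9.71 × 330 = 3204 mg

3200 mg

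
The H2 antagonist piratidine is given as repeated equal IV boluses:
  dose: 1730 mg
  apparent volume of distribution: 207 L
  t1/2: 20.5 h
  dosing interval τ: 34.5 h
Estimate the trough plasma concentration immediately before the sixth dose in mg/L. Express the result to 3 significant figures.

C₀ per dose = Dose / Vd = 1730 / 207 = 8.357 mg/L
k = ln2 / t½ = 0.693147 / 20.5 = 0.03381 h⁻¹
Fraction remaining after one interval: r = e^(−kτ) = e^(−0.03381 × 34.5) = 0.3115
Before dose 6, 5 doses have been given (aged 1τ, 2τ, 3τ, 4τ, 5τ).
C_trough = C₀ × (r + r² + … + r^5) = C₀ × r(1−r^5)/(1−r)
        = 8.357 × 0.3115 × (1 − 0.002933) / (1 − 0.3115) = 3.770 mg/L

3.77 mg/L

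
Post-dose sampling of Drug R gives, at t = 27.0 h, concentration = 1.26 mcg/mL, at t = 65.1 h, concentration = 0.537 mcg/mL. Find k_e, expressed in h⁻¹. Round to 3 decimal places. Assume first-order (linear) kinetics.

0.022 h⁻¹

k = ln(C₁/C₂) / (t₂ − t₁) = ln(1.26/0.537) / (65.1 − 27.0)
  = 0.8529 / 38.10 = 0.02239 h⁻¹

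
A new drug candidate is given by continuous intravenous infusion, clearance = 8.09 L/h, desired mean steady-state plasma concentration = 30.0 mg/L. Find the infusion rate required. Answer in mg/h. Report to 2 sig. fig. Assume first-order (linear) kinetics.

240 mg/h

At steady state, infusion rate R₀ = Css × CL = 30.0 × 8.090 = 242.7 mg/h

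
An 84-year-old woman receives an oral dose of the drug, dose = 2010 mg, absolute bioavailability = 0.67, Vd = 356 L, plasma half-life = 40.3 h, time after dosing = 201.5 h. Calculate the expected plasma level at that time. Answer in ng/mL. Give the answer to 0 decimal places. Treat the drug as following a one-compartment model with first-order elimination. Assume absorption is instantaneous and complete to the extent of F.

Amount reaching circulation = F × Dose = 0.67 × 2010 = 1347 mg
C₀ = F·Dose / Vd = 1347 / 356 = 3.784 mg/L
k = ln2 / t½ = 0.693147 / 40.3 = 0.01720 h⁻¹
t / t½ = 201.5 / 40.3 = 5 half-lives
C = C₀ × (1/2)^5 = 3.784 × 0.03125 = 0.1183 mg/L
Convert: 0.1183 mg/L × 1000 = 118.3 ng/mL

118 ng/mL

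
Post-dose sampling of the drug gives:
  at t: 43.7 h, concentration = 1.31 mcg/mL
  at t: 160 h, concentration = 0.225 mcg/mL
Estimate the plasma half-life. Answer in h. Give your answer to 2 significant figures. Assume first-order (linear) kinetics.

46 h

k = ln(C₁/C₂) / (t₂ − t₁) = ln(1.31/0.225) / (160 − 43.7)
  = 1.762 / 116.3 = 0.01515 h⁻¹
t½ = ln2 / k = 0.693147 / 0.01515 = 45.75 h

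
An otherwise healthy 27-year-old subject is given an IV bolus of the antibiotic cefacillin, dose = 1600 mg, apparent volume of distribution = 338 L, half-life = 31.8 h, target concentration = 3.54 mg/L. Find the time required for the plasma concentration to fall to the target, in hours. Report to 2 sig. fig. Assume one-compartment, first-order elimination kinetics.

13 h

C₀ = Dose / Vd = 1600 / 338 = 4.734 mg/L
k = ln2 / t½ = 0.693147 / 31.8 = 0.02180 h⁻¹
t = ln(C₀ / C) / k = ln(4.734 / 3.54) / 0.02180
  = ln(1.337) / 0.02180 = 0.2904 / 0.02180 = 13.32 h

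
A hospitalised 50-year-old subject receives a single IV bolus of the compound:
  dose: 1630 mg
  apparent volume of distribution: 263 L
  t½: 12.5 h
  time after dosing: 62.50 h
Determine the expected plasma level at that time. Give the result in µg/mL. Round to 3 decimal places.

0.194 µg/mL

C₀ = Dose / Vd = 1630 / 263 = 6.198 mg/L
k = ln2 / t½ = 0.693147 / 12.5 = 0.05545 h⁻¹
t / t½ = 62.50 / 12.5 = 5 half-lives
C = C₀ × (1/2)^5 = 6.198 × 0.03125 = 0.1937 mg/L
(0.1937 mg/L = 0.1937 µg/mL)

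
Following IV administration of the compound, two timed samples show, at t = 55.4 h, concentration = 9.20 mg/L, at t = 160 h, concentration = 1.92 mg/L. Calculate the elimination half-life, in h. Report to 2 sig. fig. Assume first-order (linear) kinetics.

k = ln(C₁/C₂) / (t₂ − t₁) = ln(9.20/1.92) / (160 − 55.4)
  = 1.567 / 104.6 = 0.01498 h⁻¹
t½ = ln2 / k = 0.693147 / 0.01498 = 46.27 h

46 h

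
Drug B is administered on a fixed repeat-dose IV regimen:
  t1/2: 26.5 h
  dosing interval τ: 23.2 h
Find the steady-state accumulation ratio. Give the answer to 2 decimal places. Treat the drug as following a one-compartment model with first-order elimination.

2.20

k = ln2 / t½ = 0.693147 / 26.5 = 0.02616 h⁻¹
e^(−kτ) = e^(−0.02616 × 23.2) = 0.5450
Accumulation ratio R = 1 / (1 − e^(−kτ)) = 1 / (1 − 0.5450) = 2.198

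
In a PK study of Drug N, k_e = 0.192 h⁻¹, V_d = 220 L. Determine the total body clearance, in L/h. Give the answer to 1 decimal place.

CL = k × Vd = 0.192 × 220 = 42.24 L/h

42.2 L/h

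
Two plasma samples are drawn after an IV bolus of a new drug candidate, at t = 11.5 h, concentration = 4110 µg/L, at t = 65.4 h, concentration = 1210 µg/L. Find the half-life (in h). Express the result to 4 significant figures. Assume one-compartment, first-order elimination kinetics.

30.55 h

k = ln(C₁/C₂) / (t₂ − t₁) = ln(4110/1210) / (65.4 − 11.5)
  = 1.223 / 53.90 = 0.02269 h⁻¹
t½ = ln2 / k = 0.693147 / 0.02269 = 30.55 h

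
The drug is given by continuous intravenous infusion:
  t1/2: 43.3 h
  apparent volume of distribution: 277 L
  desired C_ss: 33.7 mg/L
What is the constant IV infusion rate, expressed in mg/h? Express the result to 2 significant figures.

k = ln2 / t½ = 0.693147 / 43.3 = 0.01601 h⁻¹
CL = k × Vd = 0.01601 × 277 = 4.435 L/h
At steady state, infusion rate R₀ = Css × CL = 33.7 × 4.435 = 149.5 mg/h

150 mg/h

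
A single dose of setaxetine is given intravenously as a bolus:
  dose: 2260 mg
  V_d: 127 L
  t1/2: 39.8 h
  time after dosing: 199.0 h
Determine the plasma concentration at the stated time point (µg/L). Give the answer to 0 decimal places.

556 µg/L

C₀ = Dose / Vd = 2260 / 127 = 17.80 mg/L
k = ln2 / t½ = 0.693147 / 39.8 = 0.01742 h⁻¹
t / t½ = 199.0 / 39.8 = 5 half-lives
C = C₀ × (1/2)^5 = 17.80 × 0.03125 = 0.5563 mg/L
Convert: 0.5563 mg/L × 1000 = 556.3 µg/L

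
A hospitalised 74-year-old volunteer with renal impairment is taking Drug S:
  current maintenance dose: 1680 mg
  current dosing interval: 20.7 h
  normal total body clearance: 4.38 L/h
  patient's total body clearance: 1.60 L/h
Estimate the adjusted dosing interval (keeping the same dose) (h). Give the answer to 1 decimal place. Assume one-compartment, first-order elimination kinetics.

56.7 h

To keep the same average steady-state level, dosing rate must scale with clearance.
CL ratio = 1.60 / 4.38 = 0.3653
New interval (same dose) = 20.7 / 0.3653 = 56.67 h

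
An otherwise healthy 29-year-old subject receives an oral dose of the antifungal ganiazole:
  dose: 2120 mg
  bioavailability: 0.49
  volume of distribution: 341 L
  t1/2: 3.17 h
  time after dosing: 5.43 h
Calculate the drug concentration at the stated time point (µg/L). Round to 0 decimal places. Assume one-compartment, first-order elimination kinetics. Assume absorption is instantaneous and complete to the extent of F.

929 µg/L

Amount reaching circulation = F × Dose = 0.49 × 2120 = 1039 mg
C₀ = F·Dose / Vd = 1039 / 341 = 3.047 mg/L
k = ln2 / t½ = 0.693147 / 3.17 = 0.2187 h⁻¹
C = C₀ · e^(−k·t) = 3.047 × e^(−0.2187 × 5.43)
  = 3.047 × 0.3050 = 0.9293 mg/L
Convert: 0.9293 mg/L × 1000 = 929.3 µg/L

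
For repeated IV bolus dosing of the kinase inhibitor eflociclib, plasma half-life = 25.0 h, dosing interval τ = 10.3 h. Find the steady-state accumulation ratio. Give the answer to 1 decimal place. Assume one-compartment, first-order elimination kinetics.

k = ln2 / t½ = 0.693147 / 25.0 = 0.02773 h⁻¹
e^(−kτ) = e^(−0.02773 × 10.3) = 0.7515
Accumulation ratio R = 1 / (1 − e^(−kτ)) = 1 / (1 − 0.7515) = 4.024

4.0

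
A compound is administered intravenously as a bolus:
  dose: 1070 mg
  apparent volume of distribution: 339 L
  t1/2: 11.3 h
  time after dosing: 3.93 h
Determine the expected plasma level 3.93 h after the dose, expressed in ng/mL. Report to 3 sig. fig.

2480 ng/mL

C₀ = Dose / Vd = 1070 / 339 = 3.156 mg/L
k = ln2 / t½ = 0.693147 / 11.3 = 0.06134 h⁻¹
C = C₀ · e^(−k·t) = 3.156 × e^(−0.06134 × 3.93)
  = 3.156 × 0.7858 = 2.480 mg/L
Convert: 2.480 mg/L × 1000 = 2480 ng/mL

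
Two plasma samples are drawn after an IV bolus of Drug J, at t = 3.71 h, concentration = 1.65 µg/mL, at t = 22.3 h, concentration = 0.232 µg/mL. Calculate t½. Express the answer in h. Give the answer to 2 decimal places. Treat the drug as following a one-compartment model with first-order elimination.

k = ln(C₁/C₂) / (t₂ − t₁) = ln(1.65/0.232) / (22.3 − 3.71)
  = 1.962 / 18.59 = 0.1055 h⁻¹
t½ = ln2 / k = 0.693147 / 0.1055 = 6.570 h

6.57 h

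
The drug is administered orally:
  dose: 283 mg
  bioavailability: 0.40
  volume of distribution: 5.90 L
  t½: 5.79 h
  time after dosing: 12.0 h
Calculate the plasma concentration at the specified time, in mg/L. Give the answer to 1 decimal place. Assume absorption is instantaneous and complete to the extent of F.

4.6 mg/L

Amount reaching circulation = F × Dose = 0.40 × 283.0 = 113.2 mg
C₀ = F·Dose / Vd = 113.2 / 5.90 = 19.19 mg/L
k = ln2 / t½ = 0.693147 / 5.79 = 0.1197 h⁻¹
C = C₀ · e^(−k·t) = 19.19 × e^(−0.1197 × 12.0)
  = 19.19 × 0.2378 = 4.563 mg/L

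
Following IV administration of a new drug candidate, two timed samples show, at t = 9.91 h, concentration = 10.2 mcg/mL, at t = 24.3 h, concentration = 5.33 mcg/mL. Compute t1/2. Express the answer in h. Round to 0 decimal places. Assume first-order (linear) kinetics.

15 h

k = ln(C₁/C₂) / (t₂ − t₁) = ln(10.2/5.33) / (24.3 − 9.91)
  = 0.6490 / 14.39 = 0.04510 h⁻¹
t½ = ln2 / k = 0.693147 / 0.04510 = 15.37 h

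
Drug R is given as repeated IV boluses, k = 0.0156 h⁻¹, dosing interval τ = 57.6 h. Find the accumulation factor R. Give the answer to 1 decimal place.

e^(−kτ) = e^(−0.01560 × 57.6) = 0.4072
Accumulation ratio R = 1 / (1 − e^(−kτ)) = 1 / (1 − 0.4072) = 1.687

1.7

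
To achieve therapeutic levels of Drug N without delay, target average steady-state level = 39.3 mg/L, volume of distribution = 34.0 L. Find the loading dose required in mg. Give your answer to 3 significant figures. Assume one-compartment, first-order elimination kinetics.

1340 mg

LD = Css × Vd = 39.3 × 34.0 = 1336 mg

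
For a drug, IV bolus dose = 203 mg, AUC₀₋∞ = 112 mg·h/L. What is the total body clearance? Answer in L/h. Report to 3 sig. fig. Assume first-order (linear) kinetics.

CL = Dose / AUC = 203 / 112 = 1.813 L/h

1.81 L/h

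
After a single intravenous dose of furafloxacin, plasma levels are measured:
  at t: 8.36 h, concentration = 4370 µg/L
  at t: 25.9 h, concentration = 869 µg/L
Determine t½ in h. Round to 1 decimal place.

k = ln(C₁/C₂) / (t₂ − t₁) = ln(4370/869) / (25.9 − 8.36)
  = 1.615 / 17.54 = 0.09208 h⁻¹
t½ = ln2 / k = 0.693147 / 0.09208 = 7.528 h

7.5 h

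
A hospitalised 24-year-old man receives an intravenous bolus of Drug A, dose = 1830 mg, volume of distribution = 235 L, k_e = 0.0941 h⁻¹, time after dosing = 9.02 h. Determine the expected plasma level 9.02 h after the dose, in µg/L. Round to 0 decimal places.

3332 µg/L

C₀ = Dose / Vd = 1830 / 235 = 7.787 mg/L
C = C₀ · e^(−k·t) = 7.787 × e^(−0.09410 × 9.02)
  = 7.787 × 0.4279 = 3.332 mg/L
Convert: 3.332 mg/L × 1000 = 3332 µg/L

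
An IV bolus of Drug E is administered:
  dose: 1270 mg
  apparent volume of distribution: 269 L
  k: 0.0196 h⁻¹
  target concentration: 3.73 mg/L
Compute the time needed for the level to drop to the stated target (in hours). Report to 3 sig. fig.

C₀ = Dose / Vd = 1270 / 269 = 4.721 mg/L
t = ln(C₀ / C) / k = ln(4.721 / 3.73) / 0.01960
  = ln(1.266) / 0.01960 = 0.2359 / 0.01960 = 12.04 h

12.0 h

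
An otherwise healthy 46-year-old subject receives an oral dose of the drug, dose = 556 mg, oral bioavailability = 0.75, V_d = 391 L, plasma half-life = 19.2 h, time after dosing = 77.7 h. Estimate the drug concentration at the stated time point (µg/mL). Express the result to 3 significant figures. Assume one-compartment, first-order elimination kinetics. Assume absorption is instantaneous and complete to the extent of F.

0.0645 µg/mL

Amount reaching circulation = F × Dose = 0.75 × 556.0 = 417.0 mg
C₀ = F·Dose / Vd = 417.0 / 391 = 1.066 mg/L
k = ln2 / t½ = 0.693147 / 19.2 = 0.03610 h⁻¹
C = C₀ · e^(−k·t) = 1.066 × e^(−0.03610 × 77.7)
  = 1.066 × 0.06051 = 0.06450 mg/L
(0.06450 mg/L = 0.06450 µg/mL)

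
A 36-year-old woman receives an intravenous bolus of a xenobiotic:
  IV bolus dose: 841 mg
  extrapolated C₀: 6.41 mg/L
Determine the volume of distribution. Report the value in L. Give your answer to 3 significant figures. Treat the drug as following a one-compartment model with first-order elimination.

Vd = Dose / C₀ = 841.0 / 6.41 = 131.2 L

131 L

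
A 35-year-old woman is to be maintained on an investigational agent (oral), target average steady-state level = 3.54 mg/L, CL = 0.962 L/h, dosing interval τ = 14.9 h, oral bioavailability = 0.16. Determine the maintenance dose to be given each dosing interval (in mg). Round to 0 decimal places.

317 mg

At steady state, F × (Dose/τ) = Css × CL.
Dose = Css × CL × τ / F = 3.54 × 0.9620 × 14.9 / 0.16 = 317.1 mg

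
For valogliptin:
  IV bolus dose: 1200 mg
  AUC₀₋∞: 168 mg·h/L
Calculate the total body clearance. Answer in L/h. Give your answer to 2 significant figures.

7.1 L/h

CL = Dose / AUC = 1200 / 168 = 7.143 L/h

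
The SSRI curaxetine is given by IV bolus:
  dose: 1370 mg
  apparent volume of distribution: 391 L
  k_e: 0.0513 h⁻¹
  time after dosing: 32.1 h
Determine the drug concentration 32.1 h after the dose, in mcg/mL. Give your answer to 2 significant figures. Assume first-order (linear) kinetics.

0.68 mcg/mL

C₀ = Dose / Vd = 1370 / 391 = 3.504 mg/L
C = C₀ · e^(−k·t) = 3.504 × e^(−0.05130 × 32.1)
  = 3.504 × 0.1927 = 0.6752 mg/L
(0.6752 mg/L = 0.6752 mcg/mL)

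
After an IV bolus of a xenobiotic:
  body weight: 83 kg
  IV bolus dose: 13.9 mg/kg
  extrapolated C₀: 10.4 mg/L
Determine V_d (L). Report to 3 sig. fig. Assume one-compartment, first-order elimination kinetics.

Dose = 13.9 × 83 = 1154 mg
Vd = Dose / C₀ = 1154 / 10.4 = 111.0 L

111 L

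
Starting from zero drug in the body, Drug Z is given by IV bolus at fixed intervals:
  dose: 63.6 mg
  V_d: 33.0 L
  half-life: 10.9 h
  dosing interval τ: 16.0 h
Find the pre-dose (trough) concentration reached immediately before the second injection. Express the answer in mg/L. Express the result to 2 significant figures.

0.70 mg/L

C₀ per dose = Dose / Vd = 63.6 / 33.0 = 1.927 mg/L
k = ln2 / t½ = 0.693147 / 10.9 = 0.06359 h⁻¹
Fraction remaining after one interval: r = e^(−kτ) = e^(−0.06359 × 16.0) = 0.3615
Before dose 2, 1 dose has been given (aged 1τ).
C_trough = C₀ × r = 1.927 × 0.3615 = 0.6966 mg/L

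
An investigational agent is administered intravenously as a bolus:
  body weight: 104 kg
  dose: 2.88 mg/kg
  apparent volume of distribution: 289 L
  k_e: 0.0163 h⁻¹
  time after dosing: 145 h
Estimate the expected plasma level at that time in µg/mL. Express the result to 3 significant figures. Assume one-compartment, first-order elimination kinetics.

Total dose = 2.88 × 104 = 299.5 mg
C₀ = Dose / Vd = 299.5 / 289 = 1.036 mg/L
C = C₀ · e^(−k·t) = 1.036 × e^(−0.01630 × 145)
  = 1.036 × 0.09409 = 0.09748 mg/L
(0.09748 mg/L = 0.09748 µg/mL)

0.0975 µg/mL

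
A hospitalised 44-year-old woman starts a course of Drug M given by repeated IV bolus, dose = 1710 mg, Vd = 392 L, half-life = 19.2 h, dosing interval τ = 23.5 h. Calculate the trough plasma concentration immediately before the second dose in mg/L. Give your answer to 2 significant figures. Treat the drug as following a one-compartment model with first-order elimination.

C₀ per dose = Dose / Vd = 1710 / 392 = 4.362 mg/L
k = ln2 / t½ = 0.693147 / 19.2 = 0.03610 h⁻¹
Fraction remaining after one interval: r = e^(−kτ) = e^(−0.03610 × 23.5) = 0.4281
Before dose 2, 1 dose has been given (aged 1τ).
C_trough = C₀ × r = 4.362 × 0.4281 = 1.867 mg/L

1.9 mg/L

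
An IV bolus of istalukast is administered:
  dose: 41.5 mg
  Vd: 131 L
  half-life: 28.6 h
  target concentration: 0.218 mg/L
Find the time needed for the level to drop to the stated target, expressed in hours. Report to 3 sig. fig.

C₀ = Dose / Vd = 41.50 / 131 = 0.3168 mg/L
k = ln2 / t½ = 0.693147 / 28.6 = 0.02424 h⁻¹
t = ln(C₀ / C) / k = ln(0.3168 / 0.218) / 0.02424
  = ln(1.453) / 0.02424 = 0.3736 / 0.02424 = 15.41 h

15.4 h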